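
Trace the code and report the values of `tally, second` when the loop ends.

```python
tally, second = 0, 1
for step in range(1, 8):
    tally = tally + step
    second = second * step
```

Let's trace through this code step by step.

Initialize: tally = 0
Initialize: second = 1
Entering loop: for step in range(1, 8):
After iteration 1: step = 1, tally = 1, second = 1
After iteration 2: step = 2, tally = 3, second = 2
After iteration 3: step = 3, tally = 6, second = 6
After iteration 4: step = 4, tally = 10, second = 24
After iteration 5: step = 5, tally = 15, second = 120
After iteration 6: step = 6, tally = 21, second = 720
After iteration 7: step = 7, tally = 28, second = 5040
Loop ends.

Final answer: 28, 5040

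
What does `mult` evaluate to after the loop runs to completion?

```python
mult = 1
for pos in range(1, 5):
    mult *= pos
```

Let's trace through this code step by step.

Initialize: mult = 1
Entering loop: for pos in range(1, 5):
After iteration 1: pos = 1, mult = 1
After iteration 2: pos = 2, mult = 2
After iteration 3: pos = 3, mult = 6
After iteration 4: pos = 4, mult = 24
Loop ends.

Final answer: 24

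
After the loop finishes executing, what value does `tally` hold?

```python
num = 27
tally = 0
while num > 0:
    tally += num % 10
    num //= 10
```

Let's trace through this code step by step.

Initialize: num = 27
Initialize: tally = 0
Entering loop: while num > 0:
After iteration 1: num = 2, tally = 7
After iteration 2: num = 0, tally = 9
Loop ends.

Final answer: 9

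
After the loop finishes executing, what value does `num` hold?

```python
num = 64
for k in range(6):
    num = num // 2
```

Let's trace through this code step by step.

Initialize: num = 64
Entering loop: for k in range(6):
After iteration 1: k = 0, num = 32
After iteration 2: k = 1, num = 16
After iteration 3: k = 2, num = 8
After iteration 4: k = 3, num = 4
After iteration 5: k = 4, num = 2
After iteration 6: k = 5, num = 1
Loop ends.

Final answer: 1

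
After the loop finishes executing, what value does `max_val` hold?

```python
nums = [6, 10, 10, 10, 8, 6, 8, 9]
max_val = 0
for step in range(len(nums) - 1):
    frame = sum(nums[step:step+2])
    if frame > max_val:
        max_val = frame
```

Let's trace through this code step by step.

Initialize: nums = [6, 10, 10, 10, 8, 6, 8, 9]
Initialize: max_val = 0
Entering loop: for step in range(len(nums) - 1):
After iteration 1: step = 0, max_val = 16, frame = 16
After iteration 2: step = 1, max_val = 20, frame = 20
After iteration 3: step = 2, max_val = 20, frame = 20
After iteration 4: step = 3, max_val = 20, frame = 18
After iteration 5: step = 4, max_val = 20, frame = 14
After iteration 6: step = 5, max_val = 20, frame = 14
After iteration 7: step = 6, max_val = 20, frame = 17
Loop ends.

Final answer: 20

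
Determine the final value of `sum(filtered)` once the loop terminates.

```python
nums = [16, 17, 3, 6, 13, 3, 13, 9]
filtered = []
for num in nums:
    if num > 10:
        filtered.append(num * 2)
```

Let's trace through this code step by step.

Initialize: nums = [16, 17, 3, 6, 13, 3, 13, 9]
Initialize: filtered = []
Entering loop: for num in nums:
After iteration 1: num = 16, filtered = [32]
After iteration 2: num = 17, filtered = [32, 34]
After iteration 3: num = 3, filtered = [32, 34]
After iteration 4: num = 6, filtered = [32, 34]
After iteration 5: num = 13, filtered = [32, 34, 26]
After iteration 6: num = 3, filtered = [32, 34, 26]
After iteration 7: num = 13, filtered = [32, 34, 26, 26]
After iteration 8: num = 9, filtered = [32, 34, 26, 26]
Loop ends.
sum(filtered) = 118

Final answer: 118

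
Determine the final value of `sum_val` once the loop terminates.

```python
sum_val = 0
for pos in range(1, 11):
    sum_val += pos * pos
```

Let's trace through this code step by step.

Initialize: sum_val = 0
Entering loop: for pos in range(1, 11):
After iteration 1: pos = 1, sum_val = 1
After iteration 2: pos = 2, sum_val = 5
After iteration 3: pos = 3, sum_val = 14
After iteration 4: pos = 4, sum_val = 30
After iteration 5: pos = 5, sum_val = 55
After iteration 6: pos = 6, sum_val = 91
After iteration 7: pos = 7, sum_val = 140
After iteration 8: pos = 8, sum_val = 204
After iteration 9: pos = 9, sum_val = 285
After iteration 10: pos = 10, sum_val = 385
Loop ends.

Final answer: 385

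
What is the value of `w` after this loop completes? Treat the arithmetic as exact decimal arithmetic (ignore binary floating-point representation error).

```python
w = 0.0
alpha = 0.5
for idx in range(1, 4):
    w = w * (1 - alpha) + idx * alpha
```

Let's trace through this code step by step.

Initialize: w = 0.0
Initialize: alpha = 0.5
Entering loop: for idx in range(1, 4):
After iteration 1: idx = 1, w = 0.5
After iteration 2: idx = 2, w = 1.25
After iteration 3: idx = 3, w = 2.125
Loop ends.

Final answer: 2.125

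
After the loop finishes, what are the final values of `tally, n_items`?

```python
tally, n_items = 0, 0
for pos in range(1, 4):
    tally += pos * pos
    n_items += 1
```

Let's trace through this code step by step.

Initialize: tally = 0
Initialize: n_items = 0
Entering loop: for pos in range(1, 4):
After iteration 1: pos = 1, tally = 1, n_items = 1
After iteration 2: pos = 2, tally = 5, n_items = 2
After iteration 3: pos = 3, tally = 14, n_items = 3
Loop ends.

Final answer: 14, 3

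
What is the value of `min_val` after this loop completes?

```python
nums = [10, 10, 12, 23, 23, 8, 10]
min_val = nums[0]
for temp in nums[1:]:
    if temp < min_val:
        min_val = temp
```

Let's trace through this code step by step.

Initialize: nums = [10, 10, 12, 23, 23, 8, 10]
Initialize: min_val = 10
Entering loop: for temp in nums[1:]:
After iteration 1: temp = 10, min_val = 10
After iteration 2: temp = 12, min_val = 10
After iteration 3: temp = 23, min_val = 10
After iteration 4: temp = 23, min_val = 10
After iteration 5: temp = 8, min_val = 8
After iteration 6: temp = 10, min_val = 8
Loop ends.

Final answer: 8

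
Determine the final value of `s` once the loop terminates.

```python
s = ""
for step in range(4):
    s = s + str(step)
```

Let's trace through this code step by step.

Initialize: s = ''
Entering loop: for step in range(4):
After iteration 1: step = 0, s = '0'
After iteration 2: step = 1, s = '01'
After iteration 3: step = 2, s = '012'
After iteration 4: step = 3, s = '0123'
Loop ends.

Final answer: '0123'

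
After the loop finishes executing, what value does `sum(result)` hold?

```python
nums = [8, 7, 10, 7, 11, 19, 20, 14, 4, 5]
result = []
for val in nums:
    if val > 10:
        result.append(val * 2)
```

Let's trace through this code step by step.

Initialize: nums = [8, 7, 10, 7, 11, 19, 20, 14, 4, 5]
Initialize: result = []
Entering loop: for val in nums:
After iteration 1: val = 8, result = []
After iteration 2: val = 7, result = []
After iteration 3: val = 10, result = []
After iteration 4: val = 7, result = []
After iteration 5: val = 11, result = [22]
After iteration 6: val = 19, result = [22, 38]
After iteration 7: val = 20, result = [22, 38, 40]
After iteration 8: val = 14, result = [22, 38, 40, 28]
After iteration 9: val = 4, result = [22, 38, 40, 28]
After iteration 10: val = 5, result = [22, 38, 40, 28]
Loop ends.
sum(result) = 128

Final answer: 128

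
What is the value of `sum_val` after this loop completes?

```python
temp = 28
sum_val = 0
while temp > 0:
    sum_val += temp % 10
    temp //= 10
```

Let's trace through this code step by step.

Initialize: temp = 28
Initialize: sum_val = 0
Entering loop: while temp > 0:
After iteration 1: temp = 2, sum_val = 8
After iteration 2: temp = 0, sum_val = 10
Loop ends.

Final answer: 10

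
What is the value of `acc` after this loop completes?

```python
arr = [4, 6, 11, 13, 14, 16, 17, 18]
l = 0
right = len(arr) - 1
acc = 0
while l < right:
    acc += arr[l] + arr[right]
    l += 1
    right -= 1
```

Let's trace through this code step by step.

Initialize: arr = [4, 6, 11, 13, 14, 16, 17, 18]
Initialize: l = 0
Initialize: right = 7
Initialize: acc = 0
Entering loop: while l < right:
After iteration 1: l = 1, right = 6, acc = 22
After iteration 2: l = 2, right = 5, acc = 45
After iteration 3: l = 3, right = 4, acc = 72
After iteration 4: l = 4, right = 3, acc = 99
Loop ends.

Final answer: 99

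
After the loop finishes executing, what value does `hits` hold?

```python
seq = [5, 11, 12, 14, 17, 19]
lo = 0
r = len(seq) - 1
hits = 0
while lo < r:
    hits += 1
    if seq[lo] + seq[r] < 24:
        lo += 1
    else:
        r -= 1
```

Let's trace through this code step by step.

Initialize: seq = [5, 11, 12, 14, 17, 19]
Initialize: lo = 0
Initialize: r = 5
Initialize: hits = 0
Entering loop: while lo < r:
After iteration 1: lo = 0, r = 4, hits = 1
After iteration 2: lo = 1, r = 4, hits = 2
After iteration 3: lo = 1, r = 3, hits = 3
After iteration 4: lo = 1, r = 2, hits = 4
After iteration 5: lo = 2, r = 2, hits = 5
Loop ends.

Final answer: 5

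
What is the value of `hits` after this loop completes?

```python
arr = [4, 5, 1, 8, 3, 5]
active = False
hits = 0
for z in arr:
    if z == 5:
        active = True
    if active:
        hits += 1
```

Let's trace through this code step by step.

Initialize: arr = [4, 5, 1, 8, 3, 5]
Initialize: active = False
Initialize: hits = 0
Entering loop: for z in arr:
After iteration 1: z = 4, active = False, hits = 0
After iteration 2: z = 5, active = True, hits = 1
After iteration 3: z = 1, active = True, hits = 2
After iteration 4: z = 8, active = True, hits = 3
After iteration 5: z = 3, active = True, hits = 4
After iteration 6: z = 5, active = True, hits = 5
Loop ends.

Final answer: 5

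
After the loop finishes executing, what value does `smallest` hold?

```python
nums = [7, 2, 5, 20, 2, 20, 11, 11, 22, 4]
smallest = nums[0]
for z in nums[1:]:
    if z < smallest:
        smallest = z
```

Let's trace through this code step by step.

Initialize: nums = [7, 2, 5, 20, 2, 20, 11, 11, 22, 4]
Initialize: smallest = 7
Entering loop: for z in nums[1:]:
After iteration 1: z = 2, smallest = 2
After iteration 2: z = 5, smallest = 2
After iteration 3: z = 20, smallest = 2
After iteration 4: z = 2, smallest = 2
After iteration 5: z = 20, smallest = 2
After iteration 6: z = 11, smallest = 2
After iteration 7: z = 11, smallest = 2
After iteration 8: z = 22, smallest = 2
After iteration 9: z = 4, smallest = 2
Loop ends.

Final answer: 2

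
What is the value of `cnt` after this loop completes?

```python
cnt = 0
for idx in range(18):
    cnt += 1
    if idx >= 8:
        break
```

Let's trace through this code step by step.

Initialize: cnt = 0
Entering loop: for idx in range(18):
After iteration 1: idx = 0, cnt = 1
After iteration 2: idx = 1, cnt = 2
After iteration 3: idx = 2, cnt = 3
After iteration 4: idx = 3, cnt = 4
After iteration 5: idx = 4, cnt = 5
After iteration 6: idx = 5, cnt = 6
After iteration 7: idx = 6, cnt = 7
After iteration 8: idx = 7, cnt = 8
After iteration 9: idx = 8, cnt = 9
Loop ends.

Final answer: 9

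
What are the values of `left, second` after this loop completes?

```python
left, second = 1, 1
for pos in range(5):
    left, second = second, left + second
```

Let's trace through this code step by step.

Initialize: left = 1
Initialize: second = 1
Entering loop: for pos in range(5):
After iteration 1: pos = 0, left = 1, second = 2
After iteration 2: pos = 1, left = 2, second = 3
After iteration 3: pos = 2, left = 3, second = 5
After iteration 4: pos = 3, left = 5, second = 8
After iteration 5: pos = 4, left = 8, second = 13
Loop ends.

Final answer: 8, 13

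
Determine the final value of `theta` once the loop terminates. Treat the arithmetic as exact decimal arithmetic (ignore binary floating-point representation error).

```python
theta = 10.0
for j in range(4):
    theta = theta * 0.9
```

Let's trace through this code step by step.

Initialize: theta = 10.0
Entering loop: for j in range(4):
After iteration 1: j = 0, theta = 9.0
After iteration 2: j = 1, theta = 8.1
After iteration 3: j = 2, theta = 7.29
After iteration 4: j = 3, theta = 6.561
Loop ends.

Final answer: 6.561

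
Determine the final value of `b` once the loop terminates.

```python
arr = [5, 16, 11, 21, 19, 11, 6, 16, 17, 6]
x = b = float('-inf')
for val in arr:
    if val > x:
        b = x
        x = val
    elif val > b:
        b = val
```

Let's trace through this code step by step.

Initialize: arr = [5, 16, 11, 21, 19, 11, 6, 16, 17, 6]
Initialize: x = -inf
Initialize: b = -inf
Entering loop: for val in arr:
After iteration 1: val = 5, x = 5, b = -inf
After iteration 2: val = 16, x = 16, b = 5
After iteration 3: val = 11, x = 16, b = 11
After iteration 4: val = 21, x = 21, b = 16
After iteration 5: val = 19, x = 21, b = 19
After iteration 6: val = 11, x = 21, b = 19
After iteration 7: val = 6, x = 21, b = 19
After iteration 8: val = 16, x = 21, b = 19
After iteration 9: val = 17, x = 21, b = 19
After iteration 10: val = 6, x = 21, b = 19
Loop ends.

Final answer: 19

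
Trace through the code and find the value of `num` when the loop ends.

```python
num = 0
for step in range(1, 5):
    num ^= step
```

Let's trace through this code step by step.

Initialize: num = 0
Entering loop: for step in range(1, 5):
After iteration 1: step = 1, num = 1
After iteration 2: step = 2, num = 3
After iteration 3: step = 3, num = 0
After iteration 4: step = 4, num = 4
Loop ends.

Final answer: 4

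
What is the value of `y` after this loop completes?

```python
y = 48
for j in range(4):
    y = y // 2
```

Let's trace through this code step by step.

Initialize: y = 48
Entering loop: for j in range(4):
After iteration 1: j = 0, y = 24
After iteration 2: j = 1, y = 12
After iteration 3: j = 2, y = 6
After iteration 4: j = 3, y = 3
Loop ends.

Final answer: 3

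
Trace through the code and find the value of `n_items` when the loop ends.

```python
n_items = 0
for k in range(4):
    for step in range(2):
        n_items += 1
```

Let's trace through this code step by step.

Initialize: n_items = 0
Entering loop: for k in range(4):
After iteration 1: k = 0, n_items = 2
After iteration 2: k = 1, n_items = 4
After iteration 3: k = 2, n_items = 6
After iteration 4: k = 3, n_items = 8
Loop ends.

Final answer: 8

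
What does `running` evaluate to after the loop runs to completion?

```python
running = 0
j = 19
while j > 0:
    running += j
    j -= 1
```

Let's trace through this code step by step.

Initialize: running = 0
Initialize: j = 19
Entering loop: while j > 0:
After iteration 1: running = 19, j = 18
After iteration 2: running = 37, j = 17
After iteration 3: running = 54, j = 16
After iteration 4: running = 70, j = 15
After iteration 5: running = 85, j = 14
After iteration 6: running = 99, j = 13
After iteration 7: running = 112, j = 12
After iteration 8: running = 124, j = 11
After iteration 9: running = 135, j = 10
After iteration 10: running = 145, j = 9
After iteration 11: running = 154, j = 8
After iteration 12: running = 162, j = 7
After iteration 13: running = 169, j = 6
After iteration 14: running = 175, j = 5
After iteration 15: running = 180, j = 4
After iteration 16: running = 184, j = 3
After iteration 17: running = 187, j = 2
After iteration 18: running = 189, j = 1
After iteration 19: running = 190, j = 0
Loop ends.

Final answer: 190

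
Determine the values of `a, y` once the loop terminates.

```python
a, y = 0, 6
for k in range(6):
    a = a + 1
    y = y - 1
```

Let's trace through this code step by step.

Initialize: a = 0
Initialize: y = 6
Entering loop: for k in range(6):
After iteration 1: k = 0, a = 1, y = 5
After iteration 2: k = 1, a = 2, y = 4
After iteration 3: k = 2, a = 3, y = 3
After iteration 4: k = 3, a = 4, y = 2
After iteration 5: k = 4, a = 5, y = 1
After iteration 6: k = 5, a = 6, y = 0
Loop ends.

Final answer: 6, 0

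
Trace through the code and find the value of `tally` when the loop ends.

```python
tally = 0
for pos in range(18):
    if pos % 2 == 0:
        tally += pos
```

Let's trace through this code step by step.

Initialize: tally = 0
Entering loop: for pos in range(18):
After iteration 1: pos = 0, tally = 0
After iteration 2: pos = 1, tally = 0
After iteration 3: pos = 2, tally = 2
After iteration 4: pos = 3, tally = 2
After iteration 5: pos = 4, tally = 6
After iteration 6: pos = 5, tally = 6
After iteration 7: pos = 6, tally = 12
After iteration 8: pos = 7, tally = 12
After iteration 9: pos = 8, tally = 20
After iteration 10: pos = 9, tally = 20
After iteration 11: pos = 10, tally = 30
After iteration 12: pos = 11, tally = 30
After iteration 13: pos = 12, tally = 42
After iteration 14: pos = 13, tally = 42
After iteration 15: pos = 14, tally = 56
After iteration 16: pos = 15, tally = 56
After iteration 17: pos = 16, tally = 72
After iteration 18: pos = 17, tally = 72
Loop ends.

Final answer: 72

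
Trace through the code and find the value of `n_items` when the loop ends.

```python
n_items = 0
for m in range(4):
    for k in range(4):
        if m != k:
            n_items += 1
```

Let's trace through this code step by step.

Initialize: n_items = 0
Entering loop: for m in range(4):
After iteration 1: m = 0, n_items = 3
After iteration 2: m = 1, n_items = 6
After iteration 3: m = 2, n_items = 9
After iteration 4: m = 3, n_items = 12
Loop ends.

Final answer: 12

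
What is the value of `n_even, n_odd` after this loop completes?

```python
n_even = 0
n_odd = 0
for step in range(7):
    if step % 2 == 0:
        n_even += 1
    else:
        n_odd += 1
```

Let's trace through this code step by step.

Initialize: n_even = 0
Initialize: n_odd = 0
Entering loop: for step in range(7):
After iteration 1: step = 0, n_even = 1, n_odd = 0
After iteration 2: step = 1, n_even = 1, n_odd = 1
After iteration 3: step = 2, n_even = 2, n_odd = 1
After iteration 4: step = 3, n_even = 2, n_odd = 2
After iteration 5: step = 4, n_even = 3, n_odd = 2
After iteration 6: step = 5, n_even = 3, n_odd = 3
After iteration 7: step = 6, n_even = 4, n_odd = 3
Loop ends.

Final answer: 4, 3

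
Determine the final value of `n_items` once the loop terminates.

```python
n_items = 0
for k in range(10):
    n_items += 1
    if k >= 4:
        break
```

Let's trace through this code step by step.

Initialize: n_items = 0
Entering loop: for k in range(10):
After iteration 1: k = 0, n_items = 1
After iteration 2: k = 1, n_items = 2
After iteration 3: k = 2, n_items = 3
After iteration 4: k = 3, n_items = 4
After iteration 5: k = 4, n_items = 5
Loop ends.

Final answer: 5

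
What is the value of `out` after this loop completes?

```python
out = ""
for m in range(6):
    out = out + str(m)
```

Let's trace through this code step by step.

Initialize: out = ''
Entering loop: for m in range(6):
After iteration 1: m = 0, out = '0'
After iteration 2: m = 1, out = '01'
After iteration 3: m = 2, out = '012'
After iteration 4: m = 3, out = '0123'
After iteration 5: m = 4, out = '01234'
After iteration 6: m = 5, out = '012345'
Loop ends.

Final answer: '012345'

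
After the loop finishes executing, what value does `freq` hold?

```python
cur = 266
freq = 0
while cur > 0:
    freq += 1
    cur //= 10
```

Let's trace through this code step by step.

Initialize: cur = 266
Initialize: freq = 0
Entering loop: while cur > 0:
After iteration 1: cur = 26, freq = 1
After iteration 2: cur = 2, freq = 2
After iteration 3: cur = 0, freq = 3
Loop ends.

Final answer: 3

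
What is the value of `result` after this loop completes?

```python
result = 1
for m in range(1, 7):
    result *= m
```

Let's trace through this code step by step.

Initialize: result = 1
Entering loop: for m in range(1, 7):
After iteration 1: m = 1, result = 1
After iteration 2: m = 2, result = 2
After iteration 3: m = 3, result = 6
After iteration 4: m = 4, result = 24
After iteration 5: m = 5, result = 120
After iteration 6: m = 6, result = 720
Loop ends.

Final answer: 720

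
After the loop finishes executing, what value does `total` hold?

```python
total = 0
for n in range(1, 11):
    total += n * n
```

Let's trace through this code step by step.

Initialize: total = 0
Entering loop: for n in range(1, 11):
After iteration 1: n = 1, total = 1
After iteration 2: n = 2, total = 5
After iteration 3: n = 3, total = 14
After iteration 4: n = 4, total = 30
After iteration 5: n = 5, total = 55
After iteration 6: n = 6, total = 91
After iteration 7: n = 7, total = 140
After iteration 8: n = 8, total = 204
After iteration 9: n = 9, total = 285
After iteration 10: n = 10, total = 385
Loop ends.

Final answer: 385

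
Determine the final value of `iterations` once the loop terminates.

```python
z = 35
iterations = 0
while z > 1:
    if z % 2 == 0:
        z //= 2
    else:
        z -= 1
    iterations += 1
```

Let's trace through this code step by step.

Initialize: z = 35
Initialize: iterations = 0
Entering loop: while z > 1:
After iteration 1: z = 34, iterations = 1
After iteration 2: z = 17, iterations = 2
After iteration 3: z = 16, iterations = 3
After iteration 4: z = 8, iterations = 4
After iteration 5: z = 4, iterations = 5
After iteration 6: z = 2, iterations = 6
After iteration 7: z = 1, iterations = 7
Loop ends.

Final answer: 7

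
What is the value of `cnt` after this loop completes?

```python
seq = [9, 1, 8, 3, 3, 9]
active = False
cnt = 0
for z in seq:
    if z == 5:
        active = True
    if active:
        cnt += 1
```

Let's trace through this code step by step.

Initialize: seq = [9, 1, 8, 3, 3, 9]
Initialize: active = False
Initialize: cnt = 0
Entering loop: for z in seq:
After iteration 1: z = 9, cnt = 0
After iteration 2: z = 1, cnt = 0
After iteration 3: z = 8, cnt = 0
After iteration 4: z = 3, cnt = 0
After iteration 5: z = 3, cnt = 0
After iteration 6: z = 9, cnt = 0
Loop ends.

Final answer: 0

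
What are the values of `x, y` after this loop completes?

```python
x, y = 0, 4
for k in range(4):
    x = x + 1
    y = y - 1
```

Let's trace through this code step by step.

Initialize: x = 0
Initialize: y = 4
Entering loop: for k in range(4):
After iteration 1: k = 0, x = 1, y = 3
After iteration 2: k = 1, x = 2, y = 2
After iteration 3: k = 2, x = 3, y = 1
After iteration 4: k = 3, x = 4, y = 0
Loop ends.

Final answer: 4, 0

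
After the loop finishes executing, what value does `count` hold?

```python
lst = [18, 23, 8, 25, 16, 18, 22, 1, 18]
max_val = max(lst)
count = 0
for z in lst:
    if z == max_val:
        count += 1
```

Let's trace through this code step by step.

Initialize: lst = [18, 23, 8, 25, 16, 18, 22, 1, 18]
Initialize: max_val = 25
Initialize: count = 0
Entering loop: for z in lst:
After iteration 1: z = 18, count = 0
After iteration 2: z = 23, count = 0
After iteration 3: z = 8, count = 0
After iteration 4: z = 25, count = 1
After iteration 5: z = 16, count = 1
After iteration 6: z = 18, count = 1
After iteration 7: z = 22, count = 1
After iteration 8: z = 1, count = 1
After iteration 9: z = 18, count = 1
Loop ends.

Final answer: 1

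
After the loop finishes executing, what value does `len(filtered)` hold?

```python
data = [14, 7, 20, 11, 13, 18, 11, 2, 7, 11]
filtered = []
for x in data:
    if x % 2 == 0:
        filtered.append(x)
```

Let's trace through this code step by step.

Initialize: data = [14, 7, 20, 11, 13, 18, 11, 2, 7, 11]
Initialize: filtered = []
Entering loop: for x in data:
After iteration 1: x = 14, filtered = [14]
After iteration 2: x = 7, filtered = [14]
After iteration 3: x = 20, filtered = [14, 20]
After iteration 4: x = 11, filtered = [14, 20]
After iteration 5: x = 13, filtered = [14, 20]
After iteration 6: x = 18, filtered = [14, 20, 18]
After iteration 7: x = 11, filtered = [14, 20, 18]
After iteration 8: x = 2, filtered = [14, 20, 18, 2]
After iteration 9: x = 7, filtered = [14, 20, 18, 2]
After iteration 10: x = 11, filtered = [14, 20, 18, 2]
Loop ends.
len(filtered) = 4

Final answer: 4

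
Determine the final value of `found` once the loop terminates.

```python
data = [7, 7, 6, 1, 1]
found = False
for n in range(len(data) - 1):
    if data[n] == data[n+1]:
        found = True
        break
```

Let's trace through this code step by step.

Initialize: data = [7, 7, 6, 1, 1]
Initialize: found = False
Entering loop: for n in range(len(data) - 1):
After iteration 1: n = 0, found = True
Loop ends.

Final answer: True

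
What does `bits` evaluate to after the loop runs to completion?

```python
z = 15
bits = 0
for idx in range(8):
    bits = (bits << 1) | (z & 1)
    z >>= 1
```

Let's trace through this code step by step.

Initialize: z = 15
Initialize: bits = 0
Entering loop: for idx in range(8):
After iteration 1: idx = 0, z = 7, bits = 1
After iteration 2: idx = 1, z = 3, bits = 3
After iteration 3: idx = 2, z = 1, bits = 7
After iteration 4: idx = 3, z = 0, bits = 15
After iteration 5: idx = 4, z = 0, bits = 30
After iteration 6: idx = 5, z = 0, bits = 60
After iteration 7: idx = 6, z = 0, bits = 120
After iteration 8: idx = 7, z = 0, bits = 240
Loop ends.

Final answer: 240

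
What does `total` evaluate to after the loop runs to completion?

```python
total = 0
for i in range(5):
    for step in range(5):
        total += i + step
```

Let's trace through this code step by step.

Initialize: total = 0
Entering loop: for i in range(5):
After iteration 1: i = 0, total = 10
After iteration 2: i = 1, total = 25
After iteration 3: i = 2, total = 45
After iteration 4: i = 3, total = 70
After iteration 5: i = 4, total = 100
Loop ends.

Final answer: 100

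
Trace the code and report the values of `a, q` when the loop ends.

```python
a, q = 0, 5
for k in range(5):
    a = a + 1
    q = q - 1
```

Let's trace through this code step by step.

Initialize: a = 0
Initialize: q = 5
Entering loop: for k in range(5):
After iteration 1: k = 0, a = 1, q = 4
After iteration 2: k = 1, a = 2, q = 3
After iteration 3: k = 2, a = 3, q = 2
After iteration 4: k = 3, a = 4, q = 1
After iteration 5: k = 4, a = 5, q = 0
Loop ends.

Final answer: 5, 0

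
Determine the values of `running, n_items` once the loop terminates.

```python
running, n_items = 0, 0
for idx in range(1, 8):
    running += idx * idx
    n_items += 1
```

Let's trace through this code step by step.

Initialize: running = 0
Initialize: n_items = 0
Entering loop: for idx in range(1, 8):
After iteration 1: idx = 1, running = 1, n_items = 1
After iteration 2: idx = 2, running = 5, n_items = 2
After iteration 3: idx = 3, running = 14, n_items = 3
After iteration 4: idx = 4, running = 30, n_items = 4
After iteration 5: idx = 5, running = 55, n_items = 5
After iteration 6: idx = 6, running = 91, n_items = 6
After iteration 7: idx = 7, running = 140, n_items = 7
Loop ends.

Final answer: 140, 7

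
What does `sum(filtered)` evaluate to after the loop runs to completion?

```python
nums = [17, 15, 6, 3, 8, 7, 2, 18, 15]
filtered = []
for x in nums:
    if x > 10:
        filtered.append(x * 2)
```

Let's trace through this code step by step.

Initialize: nums = [17, 15, 6, 3, 8, 7, 2, 18, 15]
Initialize: filtered = []
Entering loop: for x in nums:
After iteration 1: x = 17, filtered = [34]
After iteration 2: x = 15, filtered = [34, 30]
After iteration 3: x = 6, filtered = [34, 30]
After iteration 4: x = 3, filtered = [34, 30]
After iteration 5: x = 8, filtered = [34, 30]
After iteration 6: x = 7, filtered = [34, 30]
After iteration 7: x = 2, filtered = [34, 30]
After iteration 8: x = 18, filtered = [34, 30, 36]
After iteration 9: x = 15, filtered = [34, 30, 36, 30]
Loop ends.
sum(filtered) = 130

Final answer: 130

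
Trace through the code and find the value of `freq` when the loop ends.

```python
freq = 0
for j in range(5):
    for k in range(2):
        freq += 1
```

Let's trace through this code step by step.

Initialize: freq = 0
Entering loop: for j in range(5):
After iteration 1: j = 0, freq = 2
After iteration 2: j = 1, freq = 4
After iteration 3: j = 2, freq = 6
After iteration 4: j = 3, freq = 8
After iteration 5: j = 4, freq = 10
Loop ends.

Final answer: 10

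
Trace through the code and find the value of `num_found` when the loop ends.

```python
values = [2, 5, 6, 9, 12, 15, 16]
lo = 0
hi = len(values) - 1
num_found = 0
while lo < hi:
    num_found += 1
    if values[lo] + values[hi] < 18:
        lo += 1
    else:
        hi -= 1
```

Let's trace through this code step by step.

Initialize: values = [2, 5, 6, 9, 12, 15, 16]
Initialize: lo = 0
Initialize: hi = 6
Initialize: num_found = 0
Entering loop: while lo < hi:
After iteration 1: lo = 0, hi = 5, num_found = 1
After iteration 2: lo = 1, hi = 5, num_found = 2
After iteration 3: lo = 1, hi = 4, num_found = 3
After iteration 4: lo = 2, hi = 4, num_found = 4
After iteration 5: lo = 2, hi = 3, num_found = 5
After iteration 6: lo = 3, hi = 3, num_found = 6
Loop ends.

Final answer: 6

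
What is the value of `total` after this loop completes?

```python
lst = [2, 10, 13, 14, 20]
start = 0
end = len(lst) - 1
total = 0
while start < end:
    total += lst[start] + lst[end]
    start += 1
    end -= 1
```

Let's trace through this code step by step.

Initialize: lst = [2, 10, 13, 14, 20]
Initialize: start = 0
Initialize: end = 4
Initialize: total = 0
Entering loop: while start < end:
After iteration 1: start = 1, end = 3, total = 22
After iteration 2: start = 2, end = 2, total = 46
Loop ends.

Final answer: 46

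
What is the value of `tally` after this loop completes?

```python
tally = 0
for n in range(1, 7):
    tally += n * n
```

Let's trace through this code step by step.

Initialize: tally = 0
Entering loop: for n in range(1, 7):
After iteration 1: n = 1, tally = 1
After iteration 2: n = 2, tally = 5
After iteration 3: n = 3, tally = 14
After iteration 4: n = 4, tally = 30
After iteration 5: n = 5, tally = 55
After iteration 6: n = 6, tally = 91
Loop ends.

Final answer: 91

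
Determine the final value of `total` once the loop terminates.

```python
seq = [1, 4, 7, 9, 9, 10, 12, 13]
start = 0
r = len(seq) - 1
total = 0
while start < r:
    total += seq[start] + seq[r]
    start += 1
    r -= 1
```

Let's trace through this code step by step.

Initialize: seq = [1, 4, 7, 9, 9, 10, 12, 13]
Initialize: start = 0
Initialize: r = 7
Initialize: total = 0
Entering loop: while start < r:
After iteration 1: start = 1, r = 6, total = 14
After iteration 2: start = 2, r = 5, total = 30
After iteration 3: start = 3, r = 4, total = 47
After iteration 4: start = 4, r = 3, total = 65
Loop ends.

Final answer: 65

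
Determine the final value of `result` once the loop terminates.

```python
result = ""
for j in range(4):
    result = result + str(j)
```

Let's trace through this code step by step.

Initialize: result = ''
Entering loop: for j in range(4):
After iteration 1: j = 0, result = '0'
After iteration 2: j = 1, result = '01'
After iteration 3: j = 2, result = '012'
After iteration 4: j = 3, result = '0123'
Loop ends.

Final answer: '0123'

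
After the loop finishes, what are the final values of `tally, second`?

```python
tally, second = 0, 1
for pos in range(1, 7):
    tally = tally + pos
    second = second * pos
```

Let's trace through this code step by step.

Initialize: tally = 0
Initialize: second = 1
Entering loop: for pos in range(1, 7):
After iteration 1: pos = 1, tally = 1, second = 1
After iteration 2: pos = 2, tally = 3, second = 2
After iteration 3: pos = 3, tally = 6, second = 6
After iteration 4: pos = 4, tally = 10, second = 24
After iteration 5: pos = 5, tally = 15, second = 120
After iteration 6: pos = 6, tally = 21, second = 720
Loop ends.

Final answer: 21, 720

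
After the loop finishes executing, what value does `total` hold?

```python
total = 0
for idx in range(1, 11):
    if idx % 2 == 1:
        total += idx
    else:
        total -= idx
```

Let's trace through this code step by step.

Initialize: total = 0
Entering loop: for idx in range(1, 11):
After iteration 1: idx = 1, total = 1
After iteration 2: idx = 2, total = -1
After iteration 3: idx = 3, total = 2
After iteration 4: idx = 4, total = -2
After iteration 5: idx = 5, total = 3
After iteration 6: idx = 6, total = -3
After iteration 7: idx = 7, total = 4
After iteration 8: idx = 8, total = -4
After iteration 9: idx = 9, total = 5
After iteration 10: idx = 10, total = -5
Loop ends.

Final answer: -5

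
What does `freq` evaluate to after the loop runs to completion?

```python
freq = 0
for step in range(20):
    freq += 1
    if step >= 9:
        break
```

Let's trace through this code step by step.

Initialize: freq = 0
Entering loop: for step in range(20):
After iteration 1: step = 0, freq = 1
After iteration 2: step = 1, freq = 2
After iteration 3: step = 2, freq = 3
After iteration 4: step = 3, freq = 4
After iteration 5: step = 4, freq = 5
After iteration 6: step = 5, freq = 6
After iteration 7: step = 6, freq = 7
After iteration 8: step = 7, freq = 8
After iteration 9: step = 8, freq = 9
After iteration 10: step = 9, freq = 10
Loop ends.

Final answer: 10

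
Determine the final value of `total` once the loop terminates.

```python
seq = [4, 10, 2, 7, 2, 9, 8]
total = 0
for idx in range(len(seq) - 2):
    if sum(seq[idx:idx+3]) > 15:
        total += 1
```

Let's trace through this code step by step.

Initialize: seq = [4, 10, 2, 7, 2, 9, 8]
Initialize: total = 0
Entering loop: for idx in range(len(seq) - 2):
After iteration 1: idx = 0, total = 1
After iteration 2: idx = 1, total = 2
After iteration 3: idx = 2, total = 2
After iteration 4: idx = 3, total = 3
After iteration 5: idx = 4, total = 4
Loop ends.

Final answer: 4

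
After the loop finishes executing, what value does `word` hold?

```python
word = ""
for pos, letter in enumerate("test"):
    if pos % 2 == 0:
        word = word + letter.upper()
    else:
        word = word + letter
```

Let's trace through this code step by step.

Initialize: word = ''
Entering loop: for pos, letter in enumerate("test"):
After iteration 1: pos = 0, letter = 't', word = 'T'
After iteration 2: pos = 1, letter = 'e', word = 'Te'
After iteration 3: pos = 2, letter = 's', word = 'TeS'
After iteration 4: pos = 3, letter = 't', word = 'TeSt'
Loop ends.

Final answer: 'TeSt'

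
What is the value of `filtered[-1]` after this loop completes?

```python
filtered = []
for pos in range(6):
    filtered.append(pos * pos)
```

Let's trace through this code step by step.

Initialize: filtered = []
Entering loop: for pos in range(6):
After iteration 1: pos = 0, filtered = [0]
After iteration 2: pos = 1, filtered = [0, 1]
After iteration 3: pos = 2, filtered = [0, 1, 4]
After iteration 4: pos = 3, filtered = [0, 1, 4, 9]
After iteration 5: pos = 4, filtered = [0, 1, 4, 9, 16]
After iteration 6: pos = 5, filtered = [0, 1, 4, 9, 16, 25]
Loop ends.
filtered[-1] = 25

Final answer: 25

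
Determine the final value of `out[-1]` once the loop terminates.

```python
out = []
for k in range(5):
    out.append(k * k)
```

Let's trace through this code step by step.

Initialize: out = []
Entering loop: for k in range(5):
After iteration 1: k = 0, out = [0]
After iteration 2: k = 1, out = [0, 1]
After iteration 3: k = 2, out = [0, 1, 4]
After iteration 4: k = 3, out = [0, 1, 4, 9]
After iteration 5: k = 4, out = [0, 1, 4, 9, 16]
Loop ends.
out[-1] = 16

Final answer: 16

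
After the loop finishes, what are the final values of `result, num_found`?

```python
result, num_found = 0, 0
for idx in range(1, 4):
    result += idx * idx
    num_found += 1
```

Let's trace through this code step by step.

Initialize: result = 0
Initialize: num_found = 0
Entering loop: for idx in range(1, 4):
After iteration 1: idx = 1, result = 1, num_found = 1
After iteration 2: idx = 2, result = 5, num_found = 2
After iteration 3: idx = 3, result = 14, num_found = 3
Loop ends.

Final answer: 14, 3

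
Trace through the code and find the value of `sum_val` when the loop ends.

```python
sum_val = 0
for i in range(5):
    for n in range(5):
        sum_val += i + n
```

Let's trace through this code step by step.

Initialize: sum_val = 0
Entering loop: for i in range(5):
After iteration 1: i = 0, sum_val = 10
After iteration 2: i = 1, sum_val = 25
After iteration 3: i = 2, sum_val = 45
After iteration 4: i = 3, sum_val = 70
After iteration 5: i = 4, sum_val = 100
Loop ends.

Final answer: 100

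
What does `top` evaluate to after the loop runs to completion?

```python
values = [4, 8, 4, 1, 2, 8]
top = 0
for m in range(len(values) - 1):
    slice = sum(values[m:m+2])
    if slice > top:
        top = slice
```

Let's trace through this code step by step.

Initialize: values = [4, 8, 4, 1, 2, 8]
Initialize: top = 0
Entering loop: for m in range(len(values) - 1):
After iteration 1: m = 0, top = 12, slice = 12
After iteration 2: m = 1, top = 12, slice = 12
After iteration 3: m = 2, top = 12, slice = 5
After iteration 4: m = 3, top = 12, slice = 3
After iteration 5: m = 4, top = 12, slice = 10
Loop ends.

Final answer: 12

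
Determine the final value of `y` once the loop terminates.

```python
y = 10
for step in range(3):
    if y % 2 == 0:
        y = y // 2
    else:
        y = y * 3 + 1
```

Let's trace through this code step by step.

Initialize: y = 10
Entering loop: for step in range(3):
After iteration 1: step = 0, y = 5
After iteration 2: step = 1, y = 16
After iteration 3: step = 2, y = 8
Loop ends.

Final answer: 8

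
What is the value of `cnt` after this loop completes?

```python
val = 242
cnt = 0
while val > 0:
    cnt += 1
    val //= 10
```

Let's trace through this code step by step.

Initialize: val = 242
Initialize: cnt = 0
Entering loop: while val > 0:
After iteration 1: val = 24, cnt = 1
After iteration 2: val = 2, cnt = 2
After iteration 3: val = 0, cnt = 3
Loop ends.

Final answer: 3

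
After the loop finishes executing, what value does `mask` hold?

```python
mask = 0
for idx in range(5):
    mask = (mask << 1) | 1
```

Let's trace through this code step by step.

Initialize: mask = 0
Entering loop: for idx in range(5):
After iteration 1: idx = 0, mask = 1
After iteration 2: idx = 1, mask = 3
After iteration 3: idx = 2, mask = 7
After iteration 4: idx = 3, mask = 15
After iteration 5: idx = 4, mask = 31
Loop ends.

Final answer: 31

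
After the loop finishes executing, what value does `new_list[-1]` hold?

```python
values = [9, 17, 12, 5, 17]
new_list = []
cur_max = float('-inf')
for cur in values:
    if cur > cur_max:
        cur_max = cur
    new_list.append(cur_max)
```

Let's trace through this code step by step.

Initialize: values = [9, 17, 12, 5, 17]
Initialize: new_list = []
Initialize: cur_max = -inf
Entering loop: for cur in values:
After iteration 1: cur = 9, new_list = [9], cur_max = 9
After iteration 2: cur = 17, new_list = [9, 17], cur_max = 17
After iteration 3: cur = 12, new_list = [9, 17, 17], cur_max = 17
After iteration 4: cur = 5, new_list = [9, 17, 17, 17], cur_max = 17
After iteration 5: cur = 17, new_list = [9, 17, 17, 17, 17], cur_max = 17
Loop ends.
new_list[-1] = 17

Final answer: 17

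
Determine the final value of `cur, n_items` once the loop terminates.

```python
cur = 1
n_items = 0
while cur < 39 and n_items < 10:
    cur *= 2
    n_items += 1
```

Let's trace through this code step by step.

Initialize: cur = 1
Initialize: n_items = 0
Entering loop: while cur < 39 and n_items < 10:
After iteration 1: cur = 2, n_items = 1
After iteration 2: cur = 4, n_items = 2
After iteration 3: cur = 8, n_items = 3
After iteration 4: cur = 16, n_items = 4
After iteration 5: cur = 32, n_items = 5
After iteration 6: cur = 64, n_items = 6
Loop ends.

Final answer: 64, 6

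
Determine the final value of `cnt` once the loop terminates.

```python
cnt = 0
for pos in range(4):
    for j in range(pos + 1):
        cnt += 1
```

Let's trace through this code step by step.

Initialize: cnt = 0
Entering loop: for pos in range(4):
After iteration 1: pos = 0, cnt = 1, j = 0
After iteration 2: pos = 1, cnt = 3, j = 1
After iteration 3: pos = 2, cnt = 6, j = 2
After iteration 4: pos = 3, cnt = 10, j = 3
Loop ends.

Final answer: 10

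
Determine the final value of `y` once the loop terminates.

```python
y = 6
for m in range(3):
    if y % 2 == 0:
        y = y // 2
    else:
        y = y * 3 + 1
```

Let's trace through this code step by step.

Initialize: y = 6
Entering loop: for m in range(3):
After iteration 1: m = 0, y = 3
After iteration 2: m = 1, y = 10
After iteration 3: m = 2, y = 5
Loop ends.

Final answer: 5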